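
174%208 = 174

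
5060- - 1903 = 6963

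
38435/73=526 + 37/73=526.51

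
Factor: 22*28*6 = 3696 = 2^4  *  3^1*7^1* 11^1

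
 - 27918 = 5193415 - 5221333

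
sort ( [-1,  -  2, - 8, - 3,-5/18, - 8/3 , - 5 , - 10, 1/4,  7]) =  [  -  10, - 8,- 5, - 3,  -  8/3, - 2, -1, - 5/18 , 1/4,7]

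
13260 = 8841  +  4419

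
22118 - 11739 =10379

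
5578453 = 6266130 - 687677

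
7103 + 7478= 14581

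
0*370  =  0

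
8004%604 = 152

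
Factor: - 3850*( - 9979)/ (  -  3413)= - 2^1  *5^2*7^1*11^1*17^1*587^1 * 3413^(-1 ) = - 38419150/3413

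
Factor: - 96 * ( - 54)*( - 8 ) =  - 2^9* 3^4 = - 41472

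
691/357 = 1 + 334/357 = 1.94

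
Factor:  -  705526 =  - 2^1*61^1 * 5783^1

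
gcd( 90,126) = 18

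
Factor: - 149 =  - 149^1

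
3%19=3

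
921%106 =73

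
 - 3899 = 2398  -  6297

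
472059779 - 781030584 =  - 308970805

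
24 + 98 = 122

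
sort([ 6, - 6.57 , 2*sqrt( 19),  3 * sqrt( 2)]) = [ - 6.57,3 * sqrt( 2), 6, 2 * sqrt(19 )]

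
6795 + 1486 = 8281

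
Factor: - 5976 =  - 2^3*3^2*83^1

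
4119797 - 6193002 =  - 2073205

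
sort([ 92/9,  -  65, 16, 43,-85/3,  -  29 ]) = [-65, - 29,-85/3,92/9,16, 43]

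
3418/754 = 1709/377 = 4.53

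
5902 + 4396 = 10298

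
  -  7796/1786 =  - 5 + 567/893 = - 4.37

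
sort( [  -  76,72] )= [ - 76, 72 ] 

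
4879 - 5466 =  - 587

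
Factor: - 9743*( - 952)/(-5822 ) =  - 2^2*7^1 *17^1*41^(-1)*71^( - 1 )*9743^1 =- 4637668/2911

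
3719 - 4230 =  - 511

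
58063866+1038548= 59102414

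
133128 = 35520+97608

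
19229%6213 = 590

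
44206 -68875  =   - 24669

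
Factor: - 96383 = -7^3*281^1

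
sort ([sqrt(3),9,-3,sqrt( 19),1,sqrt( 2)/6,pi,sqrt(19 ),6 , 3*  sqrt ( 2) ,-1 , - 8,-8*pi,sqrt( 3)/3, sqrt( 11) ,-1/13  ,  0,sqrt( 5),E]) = [ - 8 * pi, - 8, - 3,  -  1, - 1/13,0, sqrt(2)/6,  sqrt( 3 ) /3, 1, sqrt( 3),sqrt( 5),E,pi,sqrt( 11) , 3 * sqrt( 2), sqrt( 19),sqrt(19),6,9]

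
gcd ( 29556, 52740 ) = 36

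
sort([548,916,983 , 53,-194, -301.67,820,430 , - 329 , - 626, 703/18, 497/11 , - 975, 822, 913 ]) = [ - 975, - 626 , - 329, - 301.67,  -  194,703/18,497/11, 53, 430, 548,820,822,913 , 916,983]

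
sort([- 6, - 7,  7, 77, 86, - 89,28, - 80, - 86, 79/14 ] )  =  [-89,  -  86, - 80, - 7, - 6, 79/14, 7,28, 77 , 86 ] 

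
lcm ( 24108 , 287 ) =24108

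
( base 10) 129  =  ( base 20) 69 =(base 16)81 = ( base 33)3u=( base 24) 59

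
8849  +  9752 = 18601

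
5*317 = 1585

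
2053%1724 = 329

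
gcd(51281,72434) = 1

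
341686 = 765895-424209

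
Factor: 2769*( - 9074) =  - 2^1*3^1*13^2*71^1*349^1 = -25125906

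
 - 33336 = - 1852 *18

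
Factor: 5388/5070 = 2^1*5^( - 1)*  13^( - 2 ) * 449^1 = 898/845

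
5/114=5/114 = 0.04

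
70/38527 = 70/38527 = 0.00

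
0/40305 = 0 = 0.00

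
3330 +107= 3437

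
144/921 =48/307 = 0.16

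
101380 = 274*370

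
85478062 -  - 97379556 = 182857618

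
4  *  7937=31748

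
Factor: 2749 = 2749^1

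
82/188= 41/94 = 0.44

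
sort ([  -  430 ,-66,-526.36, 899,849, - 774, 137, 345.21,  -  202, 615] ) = [- 774,  -  526.36,- 430,-202,-66, 137,345.21, 615, 849,899]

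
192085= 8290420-8098335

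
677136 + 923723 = 1600859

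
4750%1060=510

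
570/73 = 7 + 59/73 = 7.81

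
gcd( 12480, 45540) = 60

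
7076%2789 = 1498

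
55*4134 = 227370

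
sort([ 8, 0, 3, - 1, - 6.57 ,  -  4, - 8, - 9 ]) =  [ - 9, - 8,  -  6.57, - 4, - 1,  0,3, 8] 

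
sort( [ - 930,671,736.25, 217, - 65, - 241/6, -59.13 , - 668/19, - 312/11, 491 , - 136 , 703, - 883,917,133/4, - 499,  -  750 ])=[ - 930, - 883,  -  750, -499 , - 136, - 65, - 59.13 , - 241/6, - 668/19, - 312/11, 133/4, 217 , 491,671, 703, 736.25, 917 ] 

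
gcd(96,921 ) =3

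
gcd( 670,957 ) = 1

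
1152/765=1+ 43/85 = 1.51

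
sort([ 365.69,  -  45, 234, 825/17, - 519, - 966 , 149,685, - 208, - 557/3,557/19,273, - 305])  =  [ - 966, - 519, - 305,  -  208, - 557/3, - 45,557/19,825/17, 149,234,273,365.69,685]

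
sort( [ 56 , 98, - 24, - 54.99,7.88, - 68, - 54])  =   [ - 68, - 54.99, - 54, - 24, 7.88,  56, 98 ] 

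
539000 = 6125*88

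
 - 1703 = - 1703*1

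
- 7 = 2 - 9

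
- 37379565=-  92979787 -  - 55600222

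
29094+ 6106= 35200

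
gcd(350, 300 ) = 50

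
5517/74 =5517/74 = 74.55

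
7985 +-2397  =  5588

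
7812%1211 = 546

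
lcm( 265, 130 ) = 6890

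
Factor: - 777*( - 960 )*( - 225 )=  - 2^6* 3^4* 5^3*7^1*37^1=- 167832000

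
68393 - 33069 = 35324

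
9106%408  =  130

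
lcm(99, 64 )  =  6336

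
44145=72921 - 28776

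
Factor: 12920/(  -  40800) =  - 19/60 = - 2^( - 2)*3^ ( - 1)*5^( - 1) * 19^1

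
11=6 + 5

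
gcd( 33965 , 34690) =5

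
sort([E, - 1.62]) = [ - 1.62 , E] 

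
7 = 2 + 5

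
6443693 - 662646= 5781047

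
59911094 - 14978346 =44932748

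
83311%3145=1541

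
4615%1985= 645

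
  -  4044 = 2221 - 6265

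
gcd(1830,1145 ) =5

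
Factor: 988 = 2^2*13^1*19^1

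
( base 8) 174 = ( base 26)4K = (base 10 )124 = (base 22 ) 5E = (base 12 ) a4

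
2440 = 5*488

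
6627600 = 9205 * 720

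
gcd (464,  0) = 464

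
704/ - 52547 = -64/4777= -0.01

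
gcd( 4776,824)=8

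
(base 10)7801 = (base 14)2BB3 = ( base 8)17171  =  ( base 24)DD1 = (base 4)1321321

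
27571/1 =27571 =27571.00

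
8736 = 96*91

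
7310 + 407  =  7717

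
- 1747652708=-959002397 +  - 788650311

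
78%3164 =78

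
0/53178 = 0=0.00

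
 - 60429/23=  - 60429/23 = - 2627.35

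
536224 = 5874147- 5337923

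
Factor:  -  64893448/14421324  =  - 2^1*3^ ( - 1 )*31^( - 1 )*38767^( - 1 ) * 8111681^1 =- 16223362/3605331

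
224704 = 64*3511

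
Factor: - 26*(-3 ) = 2^1*3^1*13^1 = 78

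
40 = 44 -4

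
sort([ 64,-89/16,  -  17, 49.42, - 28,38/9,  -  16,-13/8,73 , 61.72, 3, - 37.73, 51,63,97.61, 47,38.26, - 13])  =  [ - 37.73, - 28, - 17, - 16, - 13, - 89/16, - 13/8,3,38/9,38.26,47,49.42,51, 61.72,63,64, 73, 97.61] 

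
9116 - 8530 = 586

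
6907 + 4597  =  11504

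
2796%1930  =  866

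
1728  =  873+855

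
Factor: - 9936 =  - 2^4*3^3*23^1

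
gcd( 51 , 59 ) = 1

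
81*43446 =3519126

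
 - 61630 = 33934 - 95564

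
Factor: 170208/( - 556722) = - 2^4*3^1*157^(-1)= - 48/157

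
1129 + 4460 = 5589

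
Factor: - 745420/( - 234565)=149084/46913 = 2^2*13^1*43^( - 1)*47^1 *61^1 * 1091^(-1) 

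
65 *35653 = 2317445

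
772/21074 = 386/10537 = 0.04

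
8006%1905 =386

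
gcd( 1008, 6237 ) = 63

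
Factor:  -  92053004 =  - 2^2*23013251^1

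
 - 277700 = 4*(-69425) 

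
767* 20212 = 15502604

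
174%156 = 18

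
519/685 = 519/685=   0.76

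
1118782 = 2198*509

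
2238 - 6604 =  - 4366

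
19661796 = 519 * 37884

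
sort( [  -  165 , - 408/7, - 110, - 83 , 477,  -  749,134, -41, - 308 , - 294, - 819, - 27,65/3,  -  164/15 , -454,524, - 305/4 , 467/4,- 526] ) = [ - 819, - 749,  -  526, - 454, - 308, - 294, - 165,-110  , - 83,- 305/4, - 408/7, - 41,  -  27, - 164/15,65/3,467/4,134, 477, 524 ] 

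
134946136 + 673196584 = 808142720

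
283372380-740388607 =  - 457016227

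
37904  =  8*4738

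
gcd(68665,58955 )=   5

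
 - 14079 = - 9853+- 4226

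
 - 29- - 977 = 948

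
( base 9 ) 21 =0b10011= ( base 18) 11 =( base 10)19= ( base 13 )16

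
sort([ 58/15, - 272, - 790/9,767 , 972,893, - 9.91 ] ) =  [ - 272, - 790/9 , - 9.91, 58/15 , 767,893,972 ] 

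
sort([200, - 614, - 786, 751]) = [ - 786,-614, 200,751 ] 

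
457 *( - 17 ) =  - 7769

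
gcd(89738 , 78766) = 2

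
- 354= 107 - 461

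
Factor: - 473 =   -  11^1*43^1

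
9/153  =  1/17 = 0.06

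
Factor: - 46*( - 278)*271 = 2^2*23^1*139^1 * 271^1 = 3465548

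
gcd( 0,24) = 24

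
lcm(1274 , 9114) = 118482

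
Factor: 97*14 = 1358 = 2^1* 7^1*97^1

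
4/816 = 1/204 = 0.00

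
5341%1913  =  1515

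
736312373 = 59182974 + 677129399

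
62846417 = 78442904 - 15596487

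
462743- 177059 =285684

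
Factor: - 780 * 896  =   -2^9*3^1*  5^1*7^1*13^1= -698880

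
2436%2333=103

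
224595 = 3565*63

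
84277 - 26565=57712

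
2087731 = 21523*97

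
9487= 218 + 9269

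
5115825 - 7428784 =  - 2312959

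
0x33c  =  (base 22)1fe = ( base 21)1i9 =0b1100111100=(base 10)828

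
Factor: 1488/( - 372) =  - 4= - 2^2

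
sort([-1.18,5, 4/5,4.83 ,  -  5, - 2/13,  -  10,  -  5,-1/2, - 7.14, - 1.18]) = [-10, - 7.14, - 5, - 5, - 1.18,- 1.18 ,-1/2,-2/13,4/5, 4.83,5]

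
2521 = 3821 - 1300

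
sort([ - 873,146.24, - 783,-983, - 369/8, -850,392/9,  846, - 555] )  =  [ - 983, -873,-850,-783, - 555 , - 369/8,392/9 , 146.24,846]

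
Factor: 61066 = 2^1*19^1*1607^1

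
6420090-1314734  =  5105356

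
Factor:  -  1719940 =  - 2^2*5^1*23^1 * 3739^1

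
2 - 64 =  - 62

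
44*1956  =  86064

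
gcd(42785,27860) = 995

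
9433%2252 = 425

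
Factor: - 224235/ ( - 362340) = 2^( - 2) * 61^( - 1)*151^1 = 151/244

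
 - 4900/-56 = 175/2= 87.50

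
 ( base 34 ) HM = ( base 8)1130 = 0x258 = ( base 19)1cb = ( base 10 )600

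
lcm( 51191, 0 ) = 0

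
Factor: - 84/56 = -2^(-1 )* 3^1  =  -3/2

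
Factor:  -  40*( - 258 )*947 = 9773040 = 2^4*3^1*5^1*43^1*947^1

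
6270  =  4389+1881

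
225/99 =25/11 = 2.27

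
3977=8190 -4213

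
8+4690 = 4698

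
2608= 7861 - 5253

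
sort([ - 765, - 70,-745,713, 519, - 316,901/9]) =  [ - 765, - 745,  -  316, - 70,901/9, 519, 713]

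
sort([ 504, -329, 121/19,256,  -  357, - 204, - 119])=[-357 , - 329 , - 204,  -  119, 121/19, 256,  504]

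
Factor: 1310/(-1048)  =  -5/4 = - 2^( - 2 )*5^1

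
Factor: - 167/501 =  - 1/3= - 3^( - 1)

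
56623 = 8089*7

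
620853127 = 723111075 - 102257948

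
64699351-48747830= 15951521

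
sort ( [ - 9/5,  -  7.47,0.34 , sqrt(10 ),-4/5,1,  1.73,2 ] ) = [ - 7.47,- 9/5, - 4/5,0.34,1,1.73, 2,  sqrt( 10 ) ] 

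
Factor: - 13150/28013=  - 2^1*5^2*109^( - 1)*257^( - 1)*263^1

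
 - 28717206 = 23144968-51862174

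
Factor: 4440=2^3*3^1 * 5^1* 37^1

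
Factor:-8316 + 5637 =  - 3^1*19^1*47^1 = - 2679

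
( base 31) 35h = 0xBEF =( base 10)3055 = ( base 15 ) D8A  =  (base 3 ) 11012011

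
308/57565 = 308/57565  =  0.01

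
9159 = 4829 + 4330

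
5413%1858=1697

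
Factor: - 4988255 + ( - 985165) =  - 5973420 = - 2^2 *3^1*5^1*29^1*3433^1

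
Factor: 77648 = 2^4*23^1*211^1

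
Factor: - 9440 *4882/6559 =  - 46086080/6559 = - 2^6*5^1*7^( - 1 )*59^1*937^( - 1 )*2441^1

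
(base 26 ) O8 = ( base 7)1562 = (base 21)192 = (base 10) 632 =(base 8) 1170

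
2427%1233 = 1194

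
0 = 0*2544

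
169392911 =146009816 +23383095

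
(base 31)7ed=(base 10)7174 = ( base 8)16006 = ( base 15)21D4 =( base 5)212144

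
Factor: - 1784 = -2^3  *223^1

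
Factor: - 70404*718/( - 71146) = 2^2*3^1 * 359^1 * 5867^1*35573^( - 1 ) = 25275036/35573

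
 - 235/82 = -235/82 = - 2.87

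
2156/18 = 119 + 7/9 = 119.78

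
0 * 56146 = 0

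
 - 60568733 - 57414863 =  - 117983596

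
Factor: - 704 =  - 2^6*11^1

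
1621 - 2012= -391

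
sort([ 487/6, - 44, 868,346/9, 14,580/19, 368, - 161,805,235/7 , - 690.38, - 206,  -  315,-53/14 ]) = [ - 690.38, - 315, - 206, - 161, - 44, - 53/14,14,580/19,235/7, 346/9,487/6,368, 805,868 ]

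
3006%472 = 174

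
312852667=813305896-500453229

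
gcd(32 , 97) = 1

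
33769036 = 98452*343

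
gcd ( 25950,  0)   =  25950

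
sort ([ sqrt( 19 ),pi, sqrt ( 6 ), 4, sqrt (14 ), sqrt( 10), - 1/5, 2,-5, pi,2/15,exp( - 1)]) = [-5, - 1/5,  2/15, exp(-1 ), 2, sqrt(6 ),  pi,pi , sqrt( 10), sqrt( 14),4, sqrt( 19 ) ]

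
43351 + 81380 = 124731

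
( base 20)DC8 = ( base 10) 5448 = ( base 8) 12510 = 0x1548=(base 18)GEC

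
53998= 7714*7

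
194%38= 4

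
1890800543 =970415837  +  920384706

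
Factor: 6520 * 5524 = 2^5*5^1 * 163^1*1381^1 = 36016480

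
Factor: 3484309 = 1033^1 * 3373^1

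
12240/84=1020/7=145.71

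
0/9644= 0 = 0.00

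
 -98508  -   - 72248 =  - 26260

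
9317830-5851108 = 3466722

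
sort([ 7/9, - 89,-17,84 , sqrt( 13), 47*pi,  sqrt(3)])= [- 89, - 17,  7/9,sqrt( 3),sqrt(13)  ,  84, 47 * pi ]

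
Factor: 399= 3^1*7^1*19^1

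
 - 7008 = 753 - 7761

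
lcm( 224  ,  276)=15456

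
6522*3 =19566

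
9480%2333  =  148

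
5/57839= 5/57839  =  0.00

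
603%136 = 59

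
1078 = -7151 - - 8229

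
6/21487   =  6/21487 = 0.00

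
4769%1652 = 1465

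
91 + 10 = 101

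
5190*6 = 31140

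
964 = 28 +936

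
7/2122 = 7/2122 = 0.00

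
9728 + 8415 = 18143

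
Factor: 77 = 7^1*11^1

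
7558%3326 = 906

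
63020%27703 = 7614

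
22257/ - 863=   -  26+181/863= -25.79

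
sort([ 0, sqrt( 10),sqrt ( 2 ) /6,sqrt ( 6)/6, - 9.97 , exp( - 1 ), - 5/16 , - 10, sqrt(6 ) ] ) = [ - 10, - 9.97 ,-5/16 , 0,sqrt(2 )/6,  exp ( - 1),  sqrt( 6 ) /6, sqrt(6),sqrt(10)]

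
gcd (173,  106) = 1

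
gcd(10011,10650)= 213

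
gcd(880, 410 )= 10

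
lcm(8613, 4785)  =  43065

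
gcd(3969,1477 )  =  7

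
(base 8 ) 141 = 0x61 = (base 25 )3M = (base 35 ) 2r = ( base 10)97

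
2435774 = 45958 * 53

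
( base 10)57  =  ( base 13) 45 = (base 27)23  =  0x39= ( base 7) 111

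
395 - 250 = 145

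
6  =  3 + 3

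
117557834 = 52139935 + 65417899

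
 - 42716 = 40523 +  - 83239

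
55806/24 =2325 + 1/4= 2325.25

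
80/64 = 5/4 = 1.25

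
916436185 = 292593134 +623843051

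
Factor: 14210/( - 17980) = -49/62 =-2^(-1 ) *7^2*31^(-1 )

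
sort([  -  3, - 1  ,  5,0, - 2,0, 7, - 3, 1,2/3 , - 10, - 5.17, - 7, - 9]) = [ - 10, - 9,-7, - 5.17, - 3, - 3, - 2,- 1,0,  0 , 2/3, 1 , 5,  7 ]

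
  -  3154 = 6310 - 9464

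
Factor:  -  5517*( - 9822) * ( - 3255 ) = -2^1*3^4*5^1*7^1*31^1*613^1*1637^1 = - 176381855370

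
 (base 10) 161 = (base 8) 241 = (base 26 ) 65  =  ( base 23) 70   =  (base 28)5L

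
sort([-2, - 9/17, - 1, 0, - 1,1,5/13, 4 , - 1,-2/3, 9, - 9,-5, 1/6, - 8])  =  [ - 9, - 8, - 5, - 2,-1,  -  1, - 1,-2/3, - 9/17, 0, 1/6, 5/13 , 1, 4,9]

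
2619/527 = 2619/527 =4.97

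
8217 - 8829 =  - 612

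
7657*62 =474734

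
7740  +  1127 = 8867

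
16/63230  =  8/31615 = 0.00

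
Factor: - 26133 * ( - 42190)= 1102551270 = 2^1*3^1*5^1*31^1*281^1*4219^1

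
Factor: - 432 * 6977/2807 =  - 2^4*3^3*7^( - 1)* 401^ ( - 1)*6977^1 = -3014064/2807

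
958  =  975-17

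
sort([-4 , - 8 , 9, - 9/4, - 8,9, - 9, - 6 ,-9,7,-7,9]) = [-9, - 9,-8, - 8,  -  7,-6, - 4, - 9/4,7,9,9,9]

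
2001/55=2001/55 = 36.38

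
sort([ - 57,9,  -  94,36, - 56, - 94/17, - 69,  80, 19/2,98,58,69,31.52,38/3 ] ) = [ - 94,- 69, - 57, -56 ,-94/17,9,  19/2,38/3,31.52,36,58,69,80 , 98] 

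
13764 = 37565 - 23801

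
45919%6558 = 13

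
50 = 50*1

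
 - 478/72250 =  - 1 + 35886/36125   =  - 0.01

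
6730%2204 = 118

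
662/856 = 331/428 = 0.77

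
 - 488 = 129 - 617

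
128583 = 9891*13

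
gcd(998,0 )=998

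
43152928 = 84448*511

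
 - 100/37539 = -1 + 37439/37539 = - 0.00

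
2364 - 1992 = 372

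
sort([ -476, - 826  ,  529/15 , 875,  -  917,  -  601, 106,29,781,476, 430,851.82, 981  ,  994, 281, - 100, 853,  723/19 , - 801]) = [ - 917, - 826 ,-801,-601, - 476,-100,29,529/15,  723/19,106,281,430,476, 781, 851.82,853,  875,981, 994]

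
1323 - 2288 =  - 965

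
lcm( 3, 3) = 3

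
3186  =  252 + 2934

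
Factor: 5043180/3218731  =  2^2*3^1*5^1 * 631^ ( - 1)*5101^( - 1 )*  84053^1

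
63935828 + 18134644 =82070472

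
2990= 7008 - 4018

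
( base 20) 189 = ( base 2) 1000111001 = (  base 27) L2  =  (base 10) 569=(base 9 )702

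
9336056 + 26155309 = 35491365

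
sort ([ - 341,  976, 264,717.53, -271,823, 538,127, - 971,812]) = [ - 971,- 341, - 271,127,264,538 , 717.53, 812 , 823,976]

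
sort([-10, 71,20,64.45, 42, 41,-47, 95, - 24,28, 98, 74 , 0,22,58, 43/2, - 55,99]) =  [ - 55,-47, - 24,-10, 0, 20,  43/2 , 22,28, 41 , 42,58, 64.45, 71, 74, 95, 98,99]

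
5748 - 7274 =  - 1526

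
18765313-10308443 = 8456870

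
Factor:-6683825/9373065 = -3^( - 1 )*5^1*13^( - 1)*71^(  -  1 ) * 677^( - 1)*267353^1 = - 1336765/1874613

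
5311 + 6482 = 11793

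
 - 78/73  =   - 78/73   =  - 1.07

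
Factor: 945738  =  2^1*3^2*52541^1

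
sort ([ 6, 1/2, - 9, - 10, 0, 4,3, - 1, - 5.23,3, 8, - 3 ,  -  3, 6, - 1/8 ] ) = [ -10, - 9, - 5.23, - 3,- 3,  -  1, - 1/8,  0, 1/2, 3, 3, 4,6 , 6, 8 ]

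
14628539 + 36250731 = 50879270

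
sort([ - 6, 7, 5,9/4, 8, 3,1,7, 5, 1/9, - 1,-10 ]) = [-10, - 6,-1 , 1/9,1,9/4,3,5,5,  7, 7,8]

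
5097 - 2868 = 2229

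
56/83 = 56/83=0.67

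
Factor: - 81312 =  - 2^5*3^1 * 7^1* 11^2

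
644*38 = 24472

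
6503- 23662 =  - 17159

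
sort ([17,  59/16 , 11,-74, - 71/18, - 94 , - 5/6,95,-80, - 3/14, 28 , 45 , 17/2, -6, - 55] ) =[ -94, - 80,  -  74, - 55, - 6, - 71/18 ,-5/6 , - 3/14,59/16, 17/2, 11, 17, 28 , 45, 95 ]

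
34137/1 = 34137=34137.00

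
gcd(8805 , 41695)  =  5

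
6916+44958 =51874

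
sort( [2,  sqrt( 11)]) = [ 2, sqrt(11)]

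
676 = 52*13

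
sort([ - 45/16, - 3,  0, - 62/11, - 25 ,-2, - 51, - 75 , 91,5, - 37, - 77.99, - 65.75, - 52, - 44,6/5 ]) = [ - 77.99,- 75, - 65.75, - 52 ,  -  51,-44, - 37 ,  -  25,-62/11, - 3, - 45/16,-2,  0,6/5,5,91 ]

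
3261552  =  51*63952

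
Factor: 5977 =43^1*139^1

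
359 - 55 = 304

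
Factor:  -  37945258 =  - 2^1 * 13^1*17^1*293^2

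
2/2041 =2/2041 =0.00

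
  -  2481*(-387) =960147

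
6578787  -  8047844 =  - 1469057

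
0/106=0 = 0.00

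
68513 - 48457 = 20056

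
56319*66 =3717054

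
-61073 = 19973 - 81046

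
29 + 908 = 937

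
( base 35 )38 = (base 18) 65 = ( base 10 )113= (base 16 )71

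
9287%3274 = 2739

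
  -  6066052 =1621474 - 7687526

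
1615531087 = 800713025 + 814818062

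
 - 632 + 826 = 194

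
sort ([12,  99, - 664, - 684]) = [ - 684, - 664, 12,99] 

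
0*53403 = 0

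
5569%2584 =401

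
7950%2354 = 888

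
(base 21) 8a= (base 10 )178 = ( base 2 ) 10110010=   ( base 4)2302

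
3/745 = 3/745 =0.00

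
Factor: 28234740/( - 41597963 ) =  - 2^2*3^1*5^1*11^( - 1)*17^( -1 )*181^ (-1 )*1229^ (-1 )*470579^1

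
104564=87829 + 16735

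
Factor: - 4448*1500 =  - 6672000 = -  2^7*3^1*5^3*139^1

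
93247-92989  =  258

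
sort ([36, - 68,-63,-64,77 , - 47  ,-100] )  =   [  -  100,-68,-64, - 63, - 47 , 36,77] 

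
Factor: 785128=2^3*17^1*23^1 * 251^1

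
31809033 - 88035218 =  - 56226185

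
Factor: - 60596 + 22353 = -167^1*229^1 =- 38243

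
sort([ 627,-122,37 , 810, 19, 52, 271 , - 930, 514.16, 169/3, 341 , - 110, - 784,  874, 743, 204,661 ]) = [ - 930,  -  784,  -  122,-110, 19, 37,52, 169/3, 204,271,341, 514.16,627, 661,743 , 810 , 874 ]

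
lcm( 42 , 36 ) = 252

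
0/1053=0 = 0.00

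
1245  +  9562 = 10807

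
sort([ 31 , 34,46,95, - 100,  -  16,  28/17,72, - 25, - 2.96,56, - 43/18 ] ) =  [ - 100, - 25 , - 16, -2.96,-43/18,28/17,31 , 34,46,56 , 72,95]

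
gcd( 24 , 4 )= 4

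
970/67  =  14+32/67=14.48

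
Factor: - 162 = -2^1* 3^4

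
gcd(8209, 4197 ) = 1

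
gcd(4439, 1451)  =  1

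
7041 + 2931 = 9972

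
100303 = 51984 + 48319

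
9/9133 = 9/9133 = 0.00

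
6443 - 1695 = 4748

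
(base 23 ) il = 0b110110011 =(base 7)1161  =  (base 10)435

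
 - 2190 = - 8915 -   -  6725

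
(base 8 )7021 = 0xE11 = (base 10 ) 3601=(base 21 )83A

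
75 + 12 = 87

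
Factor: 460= 2^2 * 5^1 * 23^1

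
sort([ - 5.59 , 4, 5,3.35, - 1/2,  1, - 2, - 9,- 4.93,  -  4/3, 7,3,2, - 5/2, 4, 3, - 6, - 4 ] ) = [ - 9, - 6, - 5.59, - 4.93,-4, - 5/2, - 2, - 4/3 , - 1/2, 1,  2, 3,3  ,  3.35, 4, 4,5, 7]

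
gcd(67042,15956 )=2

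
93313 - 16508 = 76805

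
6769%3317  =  135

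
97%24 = 1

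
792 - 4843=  - 4051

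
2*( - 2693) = - 5386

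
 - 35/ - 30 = 1  +  1/6 = 1.17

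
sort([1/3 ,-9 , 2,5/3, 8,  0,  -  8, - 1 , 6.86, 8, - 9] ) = [ - 9,-9,-8,-1,0,  1/3, 5/3,2, 6.86,8,  8] 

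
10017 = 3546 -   -  6471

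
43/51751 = 43/51751 = 0.00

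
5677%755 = 392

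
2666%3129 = 2666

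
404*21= 8484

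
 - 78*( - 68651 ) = 5354778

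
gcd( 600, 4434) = 6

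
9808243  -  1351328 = 8456915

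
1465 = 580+885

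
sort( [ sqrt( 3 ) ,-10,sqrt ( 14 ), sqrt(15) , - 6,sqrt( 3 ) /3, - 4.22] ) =[ - 10, -6, - 4.22,sqrt(3)/3, sqrt( 3), sqrt( 14 ), sqrt( 15)]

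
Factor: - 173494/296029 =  - 2^1*223^1*761^( - 1 ) = -446/761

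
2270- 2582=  - 312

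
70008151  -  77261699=  -  7253548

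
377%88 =25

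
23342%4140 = 2642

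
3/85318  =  3/85318= 0.00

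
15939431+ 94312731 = 110252162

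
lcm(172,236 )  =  10148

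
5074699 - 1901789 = 3172910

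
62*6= 372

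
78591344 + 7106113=85697457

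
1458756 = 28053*52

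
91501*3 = 274503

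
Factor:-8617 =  - 7^1*1231^1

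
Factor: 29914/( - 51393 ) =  - 2^1*3^( - 1)*37^( - 1) * 463^(-1)*14957^1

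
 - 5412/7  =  - 5412/7 = - 773.14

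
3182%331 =203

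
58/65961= 58/65961 = 0.00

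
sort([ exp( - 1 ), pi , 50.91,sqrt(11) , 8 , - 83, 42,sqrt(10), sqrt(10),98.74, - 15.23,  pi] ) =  [ -83,-15.23, exp( - 1),pi,pi,sqrt(10 ),sqrt( 10 ), sqrt( 11),8,42 , 50.91 , 98.74] 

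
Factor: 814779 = 3^5*7^1 * 479^1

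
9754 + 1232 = 10986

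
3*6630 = 19890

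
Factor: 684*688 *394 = 185413248 = 2^7*3^2*19^1*43^1*197^1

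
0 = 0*13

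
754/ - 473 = -2+192/473= - 1.59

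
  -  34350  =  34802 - 69152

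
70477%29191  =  12095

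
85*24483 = 2081055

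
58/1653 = 2/57 = 0.04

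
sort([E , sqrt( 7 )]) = [sqrt( 7), E ]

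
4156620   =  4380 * 949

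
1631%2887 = 1631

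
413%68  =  5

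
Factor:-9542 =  - 2^1*13^1*367^1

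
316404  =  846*374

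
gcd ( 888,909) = 3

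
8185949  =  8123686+62263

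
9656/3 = 3218 + 2/3 = 3218.67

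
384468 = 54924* 7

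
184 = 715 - 531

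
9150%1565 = 1325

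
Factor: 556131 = 3^1 * 197^1*941^1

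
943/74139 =943/74139 = 0.01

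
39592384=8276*4784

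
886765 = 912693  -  25928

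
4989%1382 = 843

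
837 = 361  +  476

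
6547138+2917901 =9465039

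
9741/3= 3247 = 3247.00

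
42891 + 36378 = 79269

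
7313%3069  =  1175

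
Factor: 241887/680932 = 2^( - 2)*3^1*7^( - 1 )*83^( - 1)*293^( - 1) *80629^1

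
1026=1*1026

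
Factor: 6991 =6991^1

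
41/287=1/7 =0.14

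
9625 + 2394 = 12019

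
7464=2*3732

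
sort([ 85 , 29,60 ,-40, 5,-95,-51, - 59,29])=[- 95, - 59, - 51, - 40, 5 , 29, 29, 60, 85 ]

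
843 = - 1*( - 843 )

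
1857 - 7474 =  - 5617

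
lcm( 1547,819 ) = 13923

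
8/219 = 8/219 = 0.04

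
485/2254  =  485/2254 = 0.22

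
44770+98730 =143500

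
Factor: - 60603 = - 3^1*20201^1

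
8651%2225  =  1976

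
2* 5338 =10676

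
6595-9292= -2697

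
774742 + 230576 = 1005318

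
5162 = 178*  29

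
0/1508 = 0= 0.00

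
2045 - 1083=962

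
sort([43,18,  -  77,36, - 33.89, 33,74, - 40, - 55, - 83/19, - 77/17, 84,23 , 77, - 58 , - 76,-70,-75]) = [ - 77, -76, - 75, -70, - 58, - 55,- 40, - 33.89, - 77/17, - 83/19, 18, 23,33, 36, 43,74,  77,  84]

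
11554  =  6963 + 4591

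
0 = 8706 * 0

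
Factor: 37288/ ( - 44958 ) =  - 2^2*3^( - 1)*79^1*127^(-1 ) = - 316/381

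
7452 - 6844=608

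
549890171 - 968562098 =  - 418671927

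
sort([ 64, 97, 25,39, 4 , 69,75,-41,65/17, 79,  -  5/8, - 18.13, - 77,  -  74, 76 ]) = [ - 77,-74, - 41,  -  18.13  , - 5/8,65/17, 4,25, 39, 64,69, 75, 76, 79, 97]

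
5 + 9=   14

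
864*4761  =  4113504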